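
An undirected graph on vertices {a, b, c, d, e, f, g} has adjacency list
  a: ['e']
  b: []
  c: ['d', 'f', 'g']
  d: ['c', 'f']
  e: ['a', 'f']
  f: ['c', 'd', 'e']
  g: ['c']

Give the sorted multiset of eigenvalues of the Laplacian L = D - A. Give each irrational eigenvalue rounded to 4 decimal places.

Reading degrees in the order [a, b, c, d, e, f, g] gives [1, 0, 3, 2, 2, 3, 1]; set D = diag(1, 0, 3, 2, 2, 3, 1) and form L = D - A. Since every row of L sums to 0, the all-ones vector is in the kernel and 0 is an eigenvalue. The 2 zero eigenvalues correspond to the 2 connected components. There are 2 zeros in the spectrum, matching the 2 components.

[0, 0, 0.4131, 1.1369, 2.3595, 3.6977, 4.3928]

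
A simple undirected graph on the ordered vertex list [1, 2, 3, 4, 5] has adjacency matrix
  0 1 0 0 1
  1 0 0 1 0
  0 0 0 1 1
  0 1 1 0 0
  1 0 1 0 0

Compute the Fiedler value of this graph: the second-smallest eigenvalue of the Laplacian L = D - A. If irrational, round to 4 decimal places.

1.3820

With the vertex order [1, 2, 3, 4, 5], the degrees are [2, 2, 2, 2, 2], giving D = diag(2, 2, 2, 2, 2) and L = D - A. The sorted Laplacian eigenvalues are [0, 1.3820, 1.3820, 3.6180, 3.6180]; the algebraic connectivity is the second entry, 1.3820. The largest eigenvalue, 3.6180, is at most the vertex count 5.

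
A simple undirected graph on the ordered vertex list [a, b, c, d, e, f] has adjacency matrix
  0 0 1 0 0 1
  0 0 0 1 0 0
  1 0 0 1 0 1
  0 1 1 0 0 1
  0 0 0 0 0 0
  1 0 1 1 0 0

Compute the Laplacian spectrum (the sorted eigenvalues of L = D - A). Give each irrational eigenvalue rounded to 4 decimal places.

With the vertex order [a, b, c, d, e, f], the degrees are [2, 1, 3, 3, 0, 3], giving D = diag(2, 1, 3, 3, 0, 3) and L = D - A. Since every row of L sums to 0, the all-ones vector is in the kernel and 0 is an eigenvalue. The 2 zero eigenvalues correspond to the 2 connected components. The eigenvalues sum to 12, which equals trace(L) = 2|E|. There are 2 zeros in the spectrum, matching the 2 components.

[0, 0, 0.8299, 2.6889, 4, 4.4812]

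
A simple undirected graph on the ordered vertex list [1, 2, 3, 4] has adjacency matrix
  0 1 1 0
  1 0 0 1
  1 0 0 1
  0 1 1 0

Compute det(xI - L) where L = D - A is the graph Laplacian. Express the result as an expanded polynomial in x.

x^4 - 8x^3 + 20x^2 - 16x

Reading degrees in the order [1, 2, 3, 4] gives [2, 2, 2, 2]; set D = diag(2, 2, 2, 2) and form L = D - A. The eigenvalues of L are [0, 2, 2, 4]; the characteristic polynomial is the product of (x - lambda_i), which multiplies out to x^4 - 8x^3 + 20x^2 - 16x. Since p(0) = det(-L) = 0, x divides p(x). The largest eigenvalue, 4, is at most the vertex count 4. There is one zero in the spectrum, matching the 1 component.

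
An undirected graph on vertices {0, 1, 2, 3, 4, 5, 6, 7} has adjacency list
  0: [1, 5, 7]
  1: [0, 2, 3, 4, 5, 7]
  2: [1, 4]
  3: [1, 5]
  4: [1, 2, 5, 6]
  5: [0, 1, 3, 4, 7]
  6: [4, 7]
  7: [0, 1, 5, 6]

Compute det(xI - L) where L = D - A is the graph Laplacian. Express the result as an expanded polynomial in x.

x^8 - 28x^7 + 321x^6 - 1944x^5 + 6687x^4 - 13024x^3 + 13301x^2 - 5512x

With the vertex order [0, 1, 2, 3, 4, 5, 6, 7], the degrees are [3, 6, 2, 2, 4, 5, 2, 4], giving D = diag(3, 6, 2, 2, 4, 5, 2, 4) and L = D - A. L has integer entries, so p(x) = det(xI - L) has integer coefficients. Expanding the determinant yields x^8 - 28x^7 + 321x^6 - 1944x^5 + 6687x^4 - 13024x^3 + 13301x^2 - 5512x. The coefficient of x^7 equals -trace(L) = -28, matching the sum of degrees. There is one zero in the spectrum, matching the 1 component.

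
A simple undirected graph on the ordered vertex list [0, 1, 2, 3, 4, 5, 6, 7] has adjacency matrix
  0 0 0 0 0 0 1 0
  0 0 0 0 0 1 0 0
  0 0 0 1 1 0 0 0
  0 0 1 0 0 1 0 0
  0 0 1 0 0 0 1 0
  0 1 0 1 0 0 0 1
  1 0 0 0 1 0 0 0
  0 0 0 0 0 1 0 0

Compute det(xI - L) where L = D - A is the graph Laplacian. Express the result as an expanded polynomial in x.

x^8 - 14x^7 + 77x^6 - 212x^5 + 309x^4 - 232x^3 + 79x^2 - 8x

Each diagonal entry of L is the vertex degree and each off-diagonal entry is -1 where an edge is present, 0 otherwise; in the order [0, 1, 2, 3, 4, 5, 6, 7] the diagonal is [1, 1, 2, 2, 2, 3, 2, 1]. L has integer entries, so p(x) = det(xI - L) has integer coefficients. Expanding the determinant yields x^8 - 14x^7 + 77x^6 - 212x^5 + 309x^4 - 232x^3 + 79x^2 - 8x. Since p(0) = det(-L) = 0, x divides p(x). The eigenvalues sum to 14, which equals trace(L) = 2|E|. By the matrix-tree theorem the graph has (1/8) * product of the nonzero eigenvalues = 1 spanning tree.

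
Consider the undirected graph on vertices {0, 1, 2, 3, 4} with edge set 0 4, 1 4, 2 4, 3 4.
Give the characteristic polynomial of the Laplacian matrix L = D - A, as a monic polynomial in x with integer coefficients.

With the vertex order [0, 1, 2, 3, 4], the degrees are [1, 1, 1, 1, 4], giving D = diag(1, 1, 1, 1, 4) and L = D - A. The eigenvalues of L are [0, 1, 1, 1, 5]; the characteristic polynomial is the product of (x - lambda_i), which multiplies out to x^5 - 8x^4 + 18x^3 - 16x^2 + 5x. The constant term is 0 because L is singular (the all-ones vector lies in its kernel). The largest eigenvalue, 5, is at most the vertex count 5. By the matrix-tree theorem the graph has (1/5) * product of the nonzero eigenvalues = 1 spanning tree.

x^5 - 8x^4 + 18x^3 - 16x^2 + 5x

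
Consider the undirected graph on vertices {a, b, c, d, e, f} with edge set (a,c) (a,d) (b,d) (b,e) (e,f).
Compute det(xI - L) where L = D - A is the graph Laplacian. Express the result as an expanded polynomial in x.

x^6 - 10x^5 + 36x^4 - 56x^3 + 35x^2 - 6x

Reading degrees in the order [a, b, c, d, e, f] gives [2, 2, 1, 2, 2, 1]; set D = diag(2, 2, 1, 2, 2, 1) and form L = D - A. L has integer entries, so p(x) = det(xI - L) has integer coefficients. Expanding the determinant yields x^6 - 10x^5 + 36x^4 - 56x^3 + 35x^2 - 6x. The constant term is 0 because L is singular (the all-ones vector lies in its kernel). The eigenvalues sum to 10, which equals trace(L) = 2|E|.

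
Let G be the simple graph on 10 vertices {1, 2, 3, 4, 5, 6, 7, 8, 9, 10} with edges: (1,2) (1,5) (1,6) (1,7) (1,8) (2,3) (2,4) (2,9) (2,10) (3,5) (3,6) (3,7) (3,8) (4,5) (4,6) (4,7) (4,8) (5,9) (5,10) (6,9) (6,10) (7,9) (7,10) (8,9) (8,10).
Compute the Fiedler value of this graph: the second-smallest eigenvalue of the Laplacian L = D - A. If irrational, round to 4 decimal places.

5

Reading degrees in the order [1, 2, 3, 4, 5, 6, 7, 8, 9, 10] gives [5, 5, 5, 5, 5, 5, 5, 5, 5, 5]; set D = diag(5, 5, 5, 5, 5, 5, 5, 5, 5, 5) and form L = D - A. The sorted Laplacian eigenvalues are [0, 5, 5, 5, 5, 5, 5, 5, 5, 10]; the algebraic connectivity is the second entry, 5. By the matrix-tree theorem the graph has (1/10) * product of the nonzero eigenvalues = 390625 spanning trees.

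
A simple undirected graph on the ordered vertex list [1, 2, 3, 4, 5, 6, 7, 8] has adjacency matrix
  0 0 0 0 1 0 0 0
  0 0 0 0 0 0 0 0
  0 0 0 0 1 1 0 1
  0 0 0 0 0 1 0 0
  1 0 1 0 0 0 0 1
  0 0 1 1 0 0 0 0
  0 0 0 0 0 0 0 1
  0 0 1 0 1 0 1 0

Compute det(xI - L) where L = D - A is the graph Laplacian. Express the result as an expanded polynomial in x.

With the vertex order [1, 2, 3, 4, 5, 6, 7, 8], the degrees are [1, 0, 3, 1, 3, 2, 1, 3], giving D = diag(1, 0, 3, 1, 3, 2, 1, 3) and L = D - A. L has integer entries, so p(x) = det(xI - L) has integer coefficients. Expanding the determinant yields x^8 - 14x^7 + 74x^6 - 184x^5 + 220x^4 - 116x^3 + 21x^2. The constant term is 0 because L is singular (the all-ones vector lies in its kernel). The largest eigenvalue, 4.4142, is at most the vertex count 8. The eigenvalues sum to 14, which equals trace(L) = 2|E|.

x^8 - 14x^7 + 74x^6 - 184x^5 + 220x^4 - 116x^3 + 21x^2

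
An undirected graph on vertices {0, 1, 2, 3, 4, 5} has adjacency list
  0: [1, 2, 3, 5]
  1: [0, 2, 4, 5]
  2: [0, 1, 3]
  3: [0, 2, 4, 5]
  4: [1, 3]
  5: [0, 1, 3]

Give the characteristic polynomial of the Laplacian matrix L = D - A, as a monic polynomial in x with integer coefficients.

Each diagonal entry of L is the vertex degree and each off-diagonal entry is -1 where an edge is present, 0 otherwise; in the order [0, 1, 2, 3, 4, 5] the diagonal is [4, 4, 3, 4, 2, 3]. Computing det(xI - L) by cofactor expansion (or equivalently via sum-over-permutations) gives x^6 - 20x^5 + 155x^4 - 580x^3 + 1044x^2 - 720x. The coefficient of x^5 equals -trace(L) = -20, matching the sum of degrees. There is one zero in the spectrum, matching the 1 component. By the matrix-tree theorem the graph has (1/6) * product of the nonzero eigenvalues = 120 spanning trees.

x^6 - 20x^5 + 155x^4 - 580x^3 + 1044x^2 - 720x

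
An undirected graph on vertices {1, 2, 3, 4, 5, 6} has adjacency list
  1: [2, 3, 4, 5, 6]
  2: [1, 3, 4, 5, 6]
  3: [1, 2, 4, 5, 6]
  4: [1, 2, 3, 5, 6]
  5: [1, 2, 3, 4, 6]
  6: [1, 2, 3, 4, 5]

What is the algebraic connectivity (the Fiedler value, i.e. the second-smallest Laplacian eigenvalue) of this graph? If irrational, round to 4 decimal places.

6

Each diagonal entry of L is the vertex degree and each off-diagonal entry is -1 where an edge is present, 0 otherwise; in the order [1, 2, 3, 4, 5, 6] the diagonal is [5, 5, 5, 5, 5, 5]. Computing the eigenvalues of L and sorting gives [0, 6, 6, 6, 6, 6]. The Fiedler value lambda_2 = 6 is strictly positive, so the graph is connected. By the matrix-tree theorem the graph has (1/6) * product of the nonzero eigenvalues = 1296 spanning trees.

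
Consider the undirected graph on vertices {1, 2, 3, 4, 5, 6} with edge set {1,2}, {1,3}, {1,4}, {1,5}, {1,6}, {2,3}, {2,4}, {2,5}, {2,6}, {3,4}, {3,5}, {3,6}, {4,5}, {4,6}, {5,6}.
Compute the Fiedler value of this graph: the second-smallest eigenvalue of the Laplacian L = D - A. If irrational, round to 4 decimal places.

Each diagonal entry of L is the vertex degree and each off-diagonal entry is -1 where an edge is present, 0 otherwise; in the order [1, 2, 3, 4, 5, 6] the diagonal is [5, 5, 5, 5, 5, 5]. The sorted Laplacian eigenvalues are [0, 6, 6, 6, 6, 6]; the algebraic connectivity is the second entry, 6. There is one zero in the spectrum, matching the 1 component. By the matrix-tree theorem the graph has (1/6) * product of the nonzero eigenvalues = 1296 spanning trees.

6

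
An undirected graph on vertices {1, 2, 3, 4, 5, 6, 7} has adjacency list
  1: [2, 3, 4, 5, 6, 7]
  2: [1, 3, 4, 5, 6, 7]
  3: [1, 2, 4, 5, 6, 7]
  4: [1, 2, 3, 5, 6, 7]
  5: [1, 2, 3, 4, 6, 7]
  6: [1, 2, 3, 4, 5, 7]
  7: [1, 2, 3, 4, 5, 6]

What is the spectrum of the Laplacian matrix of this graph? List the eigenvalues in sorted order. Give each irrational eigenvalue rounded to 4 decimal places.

With the vertex order [1, 2, 3, 4, 5, 6, 7], the degrees are [6, 6, 6, 6, 6, 6, 6], giving D = diag(6, 6, 6, 6, 6, 6, 6) and L = D - A. Diagonalising L (or applying a numerical eigensolver to the 7x7 matrix) gives the spectrum above. The single zero eigenvalue shows the graph is connected. By the matrix-tree theorem the graph has (1/7) * product of the nonzero eigenvalues = 16807 spanning trees.

[0, 7, 7, 7, 7, 7, 7]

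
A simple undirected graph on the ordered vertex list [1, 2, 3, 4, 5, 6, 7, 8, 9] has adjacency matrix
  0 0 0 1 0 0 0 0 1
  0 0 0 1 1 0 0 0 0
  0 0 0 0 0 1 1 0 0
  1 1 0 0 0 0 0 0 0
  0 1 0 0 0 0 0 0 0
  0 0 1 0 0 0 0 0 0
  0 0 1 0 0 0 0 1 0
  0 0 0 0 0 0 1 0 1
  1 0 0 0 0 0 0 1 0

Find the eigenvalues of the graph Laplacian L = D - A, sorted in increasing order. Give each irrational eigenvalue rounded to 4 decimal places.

Reading degrees in the order [1, 2, 3, 4, 5, 6, 7, 8, 9] gives [2, 2, 2, 2, 1, 1, 2, 2, 2]; set D = diag(2, 2, 2, 2, 1, 1, 2, 2, 2) and form L = D - A. L is symmetric positive semidefinite, so every eigenvalue is real and nonnegative. The largest eigenvalue, 3.8794, is at most the vertex count 9. The eigenvalues sum to 16, which equals trace(L) = 2|E|.

[0, 0.1206, 0.4679, 1, 1.6527, 2.3473, 3, 3.5321, 3.8794]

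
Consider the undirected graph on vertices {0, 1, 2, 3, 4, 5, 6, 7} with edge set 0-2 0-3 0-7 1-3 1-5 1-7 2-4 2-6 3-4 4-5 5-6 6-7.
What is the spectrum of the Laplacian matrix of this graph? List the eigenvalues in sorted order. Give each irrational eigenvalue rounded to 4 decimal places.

Reading degrees in the order [0, 1, 2, 3, 4, 5, 6, 7] gives [3, 3, 3, 3, 3, 3, 3, 3]; set D = diag(3, 3, 3, 3, 3, 3, 3, 3) and form L = D - A. The multiplicity of 0 as a Laplacian eigenvalue equals the number of connected components.

[0, 2, 2, 2, 4, 4, 4, 6]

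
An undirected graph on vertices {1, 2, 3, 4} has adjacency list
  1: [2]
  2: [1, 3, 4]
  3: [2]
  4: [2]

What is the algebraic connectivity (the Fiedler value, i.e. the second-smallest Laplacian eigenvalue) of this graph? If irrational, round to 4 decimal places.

With the vertex order [1, 2, 3, 4], the degrees are [1, 3, 1, 1], giving D = diag(1, 3, 1, 1) and L = D - A. The sorted Laplacian eigenvalues are [0, 1, 1, 4]; the algebraic connectivity is the second entry, 1. The eigenvalues sum to 6, which equals trace(L) = 2|E|.

1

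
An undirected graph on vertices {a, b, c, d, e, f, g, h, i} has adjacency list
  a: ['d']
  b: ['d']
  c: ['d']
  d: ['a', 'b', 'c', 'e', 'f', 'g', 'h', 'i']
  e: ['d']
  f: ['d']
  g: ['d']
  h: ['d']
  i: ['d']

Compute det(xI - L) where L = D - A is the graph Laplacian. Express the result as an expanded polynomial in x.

x^9 - 16x^8 + 84x^7 - 224x^6 + 350x^5 - 336x^4 + 196x^3 - 64x^2 + 9x

Reading degrees in the order [a, b, c, d, e, f, g, h, i] gives [1, 1, 1, 8, 1, 1, 1, 1, 1]; set D = diag(1, 1, 1, 8, 1, 1, 1, 1, 1) and form L = D - A. L has integer entries, so p(x) = det(xI - L) has integer coefficients. Expanding the determinant yields x^9 - 16x^8 + 84x^7 - 224x^6 + 350x^5 - 336x^4 + 196x^3 - 64x^2 + 9x. Since p(0) = det(-L) = 0, x divides p(x). The eigenvalues sum to 16, which equals trace(L) = 2|E|. There is one zero in the spectrum, matching the 1 component.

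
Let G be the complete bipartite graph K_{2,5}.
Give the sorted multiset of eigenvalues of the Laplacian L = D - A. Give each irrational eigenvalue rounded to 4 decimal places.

The graph has 7 vertices and degree multiset [5, 5, 2, 2, 2, 2, 2]; D is the diagonal matrix of degrees and L = D - A. The multiplicity of 0 as a Laplacian eigenvalue equals the number of connected components. There is one zero in the spectrum, matching the 1 component.

[0, 2, 2, 2, 2, 5, 7]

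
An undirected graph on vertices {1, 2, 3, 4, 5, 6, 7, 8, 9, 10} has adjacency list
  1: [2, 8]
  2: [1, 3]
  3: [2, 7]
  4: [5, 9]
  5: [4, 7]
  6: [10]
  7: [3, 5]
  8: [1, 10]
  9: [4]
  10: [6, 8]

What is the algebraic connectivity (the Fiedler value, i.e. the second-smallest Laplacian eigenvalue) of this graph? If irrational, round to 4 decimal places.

0.0979

Reading degrees in the order [1, 2, 3, 4, 5, 6, 7, 8, 9, 10] gives [2, 2, 2, 2, 2, 1, 2, 2, 1, 2]; set D = diag(2, 2, 2, 2, 2, 1, 2, 2, 1, 2) and form L = D - A. The sorted Laplacian eigenvalues are [0, 0.0979, 0.3820, 0.8244, 1.3820, 2, 2.6180, 3.1756, 3.6180, 3.9021]; the algebraic connectivity is the second entry, 0.0979. The eigenvalues sum to 18, which equals trace(L) = 2|E|.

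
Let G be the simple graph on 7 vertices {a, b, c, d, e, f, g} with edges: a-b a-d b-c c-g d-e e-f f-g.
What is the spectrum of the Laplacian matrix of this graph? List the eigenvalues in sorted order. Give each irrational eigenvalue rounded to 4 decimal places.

[0, 0.7530, 0.7530, 2.4450, 2.4450, 3.8019, 3.8019]

With the vertex order [a, b, c, d, e, f, g], the degrees are [2, 2, 2, 2, 2, 2, 2], giving D = diag(2, 2, 2, 2, 2, 2, 2) and L = D - A. The multiplicity of 0 as a Laplacian eigenvalue equals the number of connected components. The single zero eigenvalue shows the graph is connected. There is one zero in the spectrum, matching the 1 component.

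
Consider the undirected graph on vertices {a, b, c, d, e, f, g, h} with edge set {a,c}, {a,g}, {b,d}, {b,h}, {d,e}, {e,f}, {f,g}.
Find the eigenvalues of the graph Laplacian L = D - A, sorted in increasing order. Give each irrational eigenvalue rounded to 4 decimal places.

With the vertex order [a, b, c, d, e, f, g, h], the degrees are [2, 2, 1, 2, 2, 2, 2, 1], giving D = diag(2, 2, 1, 2, 2, 2, 2, 1) and L = D - A. Since every row of L sums to 0, the all-ones vector is in the kernel and 0 is an eigenvalue. The single zero eigenvalue shows the graph is connected. The largest eigenvalue, 3.8478, is at most the vertex count 8.

[0, 0.1522, 0.5858, 1.2346, 2, 2.7654, 3.4142, 3.8478]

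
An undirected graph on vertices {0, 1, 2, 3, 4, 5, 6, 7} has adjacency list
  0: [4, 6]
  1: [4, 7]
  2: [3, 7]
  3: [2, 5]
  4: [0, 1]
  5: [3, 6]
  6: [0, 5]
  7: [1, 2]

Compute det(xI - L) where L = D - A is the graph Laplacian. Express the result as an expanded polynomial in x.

With the vertex order [0, 1, 2, 3, 4, 5, 6, 7], the degrees are [2, 2, 2, 2, 2, 2, 2, 2], giving D = diag(2, 2, 2, 2, 2, 2, 2, 2) and L = D - A. L has integer entries, so p(x) = det(xI - L) has integer coefficients. Expanding the determinant yields x^8 - 16x^7 + 104x^6 - 352x^5 + 660x^4 - 672x^3 + 336x^2 - 64x. The coefficient of x^7 equals -trace(L) = -16, matching the sum of degrees. There is one zero in the spectrum, matching the 1 component.

x^8 - 16x^7 + 104x^6 - 352x^5 + 660x^4 - 672x^3 + 336x^2 - 64x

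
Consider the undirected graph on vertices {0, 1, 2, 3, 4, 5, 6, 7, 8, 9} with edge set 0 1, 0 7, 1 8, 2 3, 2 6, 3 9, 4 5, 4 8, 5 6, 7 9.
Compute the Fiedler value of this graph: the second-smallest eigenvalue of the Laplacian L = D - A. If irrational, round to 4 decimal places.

0.3820

Each diagonal entry of L is the vertex degree and each off-diagonal entry is -1 where an edge is present, 0 otherwise; in the order [0, 1, 2, 3, 4, 5, 6, 7, 8, 9] the diagonal is [2, 2, 2, 2, 2, 2, 2, 2, 2, 2]. The sorted Laplacian eigenvalues are [0, 0.3820, 0.3820, 1.3820, 1.3820, 2.6180, 2.6180, 3.6180, 3.6180, 4]; the algebraic connectivity is the second entry, 0.3820. There is one zero in the spectrum, matching the 1 component. The largest eigenvalue, 4, is at most the vertex count 10.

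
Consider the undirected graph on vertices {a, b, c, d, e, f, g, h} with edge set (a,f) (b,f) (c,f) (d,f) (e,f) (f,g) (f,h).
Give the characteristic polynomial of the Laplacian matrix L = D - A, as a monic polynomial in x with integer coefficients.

Reading degrees in the order [a, b, c, d, e, f, g, h] gives [1, 1, 1, 1, 1, 7, 1, 1]; set D = diag(1, 1, 1, 1, 1, 7, 1, 1) and form L = D - A. The eigenvalues of L are [0, 1, 1, 1, 1, 1, 1, 8]; the characteristic polynomial is the product of (x - lambda_i), which multiplies out to x^8 - 14x^7 + 63x^6 - 140x^5 + 175x^4 - 126x^3 + 49x^2 - 8x. The constant term is 0 because L is singular (the all-ones vector lies in its kernel). By the matrix-tree theorem the graph has (1/8) * product of the nonzero eigenvalues = 1 spanning tree.

x^8 - 14x^7 + 63x^6 - 140x^5 + 175x^4 - 126x^3 + 49x^2 - 8x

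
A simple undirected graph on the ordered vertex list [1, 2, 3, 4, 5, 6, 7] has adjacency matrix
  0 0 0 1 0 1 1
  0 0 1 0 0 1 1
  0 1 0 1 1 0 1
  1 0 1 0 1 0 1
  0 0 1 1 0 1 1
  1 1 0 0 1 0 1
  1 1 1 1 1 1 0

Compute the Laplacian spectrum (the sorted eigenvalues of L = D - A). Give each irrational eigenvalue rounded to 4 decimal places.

With the vertex order [1, 2, 3, 4, 5, 6, 7], the degrees are [3, 3, 4, 4, 4, 4, 6], giving D = diag(3, 3, 4, 4, 4, 4, 6) and L = D - A. Diagonalising L (or applying a numerical eigensolver to the 7x7 matrix) gives the spectrum above. The single zero eigenvalue shows the graph is connected. There is one zero in the spectrum, matching the 1 component. By the matrix-tree theorem the graph has (1/7) * product of the nonzero eigenvalues = 1008 spanning trees.

[0, 2.5858, 3, 4, 5.4142, 6, 7]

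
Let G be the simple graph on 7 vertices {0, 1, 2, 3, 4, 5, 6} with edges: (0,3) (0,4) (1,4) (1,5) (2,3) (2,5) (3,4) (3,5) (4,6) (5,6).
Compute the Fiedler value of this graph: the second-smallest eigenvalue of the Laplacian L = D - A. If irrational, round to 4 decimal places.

Reading degrees in the order [0, 1, 2, 3, 4, 5, 6] gives [2, 2, 2, 4, 4, 4, 2]; set D = diag(2, 2, 2, 4, 4, 4, 2) and form L = D - A. The sorted Laplacian eigenvalues are [0, 1.5858, 1.5858, 2, 4.4142, 4.4142, 6]; the algebraic connectivity is the second entry, 1.5858. By the matrix-tree theorem the graph has (1/7) * product of the nonzero eigenvalues = 84 spanning trees.

1.5858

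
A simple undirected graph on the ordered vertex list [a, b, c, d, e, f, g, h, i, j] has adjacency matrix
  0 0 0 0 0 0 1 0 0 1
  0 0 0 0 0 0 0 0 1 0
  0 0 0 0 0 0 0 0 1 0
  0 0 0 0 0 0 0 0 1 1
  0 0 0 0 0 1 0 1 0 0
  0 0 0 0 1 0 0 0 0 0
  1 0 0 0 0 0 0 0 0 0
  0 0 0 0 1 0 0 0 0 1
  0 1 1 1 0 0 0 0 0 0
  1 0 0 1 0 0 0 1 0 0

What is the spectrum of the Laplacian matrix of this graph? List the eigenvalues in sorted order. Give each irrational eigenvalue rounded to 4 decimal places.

Each diagonal entry of L is the vertex degree and each off-diagonal entry is -1 where an edge is present, 0 otherwise; in the order [a, b, c, d, e, f, g, h, i, j] the diagonal is [2, 1, 1, 2, 2, 1, 1, 2, 3, 3]. Since every row of L sums to 0, the all-ones vector is in the kernel and 0 is an eigenvalue. The single zero eigenvalue shows the graph is connected. The eigenvalues sum to 18, which equals trace(L) = 2|E|.

[0, 0.1640, 0.2885, 1, 1, 1.6385, 2.3252, 3.0979, 3.9293, 4.5566]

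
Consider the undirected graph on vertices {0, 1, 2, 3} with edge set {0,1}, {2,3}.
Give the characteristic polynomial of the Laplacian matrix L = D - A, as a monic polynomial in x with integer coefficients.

x^4 - 4x^3 + 4x^2

Each diagonal entry of L is the vertex degree and each off-diagonal entry is -1 where an edge is present, 0 otherwise; in the order [0, 1, 2, 3] the diagonal is [1, 1, 1, 1]. L has integer entries, so p(x) = det(xI - L) has integer coefficients. Expanding the determinant yields x^4 - 4x^3 + 4x^2. The coefficient of x^3 equals -trace(L) = -4, matching the sum of degrees. There are 2 zeros in the spectrum, matching the 2 components.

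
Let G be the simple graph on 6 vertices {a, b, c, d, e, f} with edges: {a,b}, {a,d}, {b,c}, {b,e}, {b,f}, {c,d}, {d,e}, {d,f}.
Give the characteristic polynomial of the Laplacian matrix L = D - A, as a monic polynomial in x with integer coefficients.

x^6 - 16x^5 + 96x^4 - 272x^3 + 368x^2 - 192x

Reading degrees in the order [a, b, c, d, e, f] gives [2, 4, 2, 4, 2, 2]; set D = diag(2, 4, 2, 4, 2, 2) and form L = D - A. The eigenvalues of L are [0, 2, 2, 2, 4, 6]; the characteristic polynomial is the product of (x - lambda_i), which multiplies out to x^6 - 16x^5 + 96x^4 - 272x^3 + 368x^2 - 192x. The constant term is 0 because L is singular (the all-ones vector lies in its kernel). There is one zero in the spectrum, matching the 1 component. The largest eigenvalue, 6, is at most the vertex count 6.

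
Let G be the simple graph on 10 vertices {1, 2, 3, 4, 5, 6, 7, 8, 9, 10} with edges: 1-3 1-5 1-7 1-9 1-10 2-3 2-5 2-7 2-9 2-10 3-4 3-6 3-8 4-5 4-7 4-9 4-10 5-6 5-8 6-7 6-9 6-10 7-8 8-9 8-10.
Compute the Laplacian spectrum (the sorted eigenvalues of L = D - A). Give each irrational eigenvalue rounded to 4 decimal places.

[0, 5, 5, 5, 5, 5, 5, 5, 5, 10]

Reading degrees in the order [1, 2, 3, 4, 5, 6, 7, 8, 9, 10] gives [5, 5, 5, 5, 5, 5, 5, 5, 5, 5]; set D = diag(5, 5, 5, 5, 5, 5, 5, 5, 5, 5) and form L = D - A. L is symmetric positive semidefinite, so every eigenvalue is real and nonnegative. The single zero eigenvalue shows the graph is connected.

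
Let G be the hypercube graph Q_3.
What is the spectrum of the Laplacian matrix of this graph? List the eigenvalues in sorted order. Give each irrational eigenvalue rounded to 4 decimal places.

The graph has 8 vertices and degree multiset [3, 3, 3, 3, 3, 3, 3, 3]; D is the diagonal matrix of degrees and L = D - A. Since every row of L sums to 0, the all-ones vector is in the kernel and 0 is an eigenvalue. The largest eigenvalue, 6, is at most the vertex count 8.

[0, 2, 2, 2, 4, 4, 4, 6]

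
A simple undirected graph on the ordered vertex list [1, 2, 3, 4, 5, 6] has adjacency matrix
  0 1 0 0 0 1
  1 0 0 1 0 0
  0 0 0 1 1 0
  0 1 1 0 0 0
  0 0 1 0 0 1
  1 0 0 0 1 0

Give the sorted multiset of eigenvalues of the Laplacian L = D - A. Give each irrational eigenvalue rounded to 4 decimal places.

Each diagonal entry of L is the vertex degree and each off-diagonal entry is -1 where an edge is present, 0 otherwise; in the order [1, 2, 3, 4, 5, 6] the diagonal is [2, 2, 2, 2, 2, 2]. The multiplicity of 0 as a Laplacian eigenvalue equals the number of connected components. The single zero eigenvalue shows the graph is connected. The largest eigenvalue, 4, is at most the vertex count 6.

[0, 1, 1, 3, 3, 4]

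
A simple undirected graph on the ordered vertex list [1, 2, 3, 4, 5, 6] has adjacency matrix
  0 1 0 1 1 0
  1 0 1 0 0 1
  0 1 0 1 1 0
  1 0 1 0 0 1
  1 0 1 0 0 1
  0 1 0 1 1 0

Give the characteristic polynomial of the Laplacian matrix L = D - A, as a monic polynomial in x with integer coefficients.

With the vertex order [1, 2, 3, 4, 5, 6], the degrees are [3, 3, 3, 3, 3, 3], giving D = diag(3, 3, 3, 3, 3, 3) and L = D - A. The eigenvalues of L are [0, 3, 3, 3, 3, 6]; the characteristic polynomial is the product of (x - lambda_i), which multiplies out to x^6 - 18x^5 + 126x^4 - 432x^3 + 729x^2 - 486x. Since p(0) = det(-L) = 0, x divides p(x).

x^6 - 18x^5 + 126x^4 - 432x^3 + 729x^2 - 486x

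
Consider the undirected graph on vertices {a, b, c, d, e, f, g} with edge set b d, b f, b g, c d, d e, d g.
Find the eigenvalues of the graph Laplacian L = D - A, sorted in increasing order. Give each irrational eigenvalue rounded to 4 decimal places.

With the vertex order [a, b, c, d, e, f, g], the degrees are [0, 3, 1, 4, 1, 1, 2], giving D = diag(0, 3, 1, 4, 1, 1, 2) and L = D - A. Since every row of L sums to 0, the all-ones vector is in the kernel and 0 is an eigenvalue. The 2 zero eigenvalues correspond to the 2 connected components. There are 2 zeros in the spectrum, matching the 2 components. The eigenvalues sum to 12, which equals trace(L) = 2|E|.

[0, 0, 0.6314, 1, 1.4738, 3.7877, 5.1071]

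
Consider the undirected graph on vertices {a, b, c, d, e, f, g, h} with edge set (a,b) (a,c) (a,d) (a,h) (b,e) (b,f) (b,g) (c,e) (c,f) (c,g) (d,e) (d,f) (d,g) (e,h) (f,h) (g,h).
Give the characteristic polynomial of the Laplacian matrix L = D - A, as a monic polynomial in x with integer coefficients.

x^8 - 32x^7 + 432x^6 - 3200x^5 + 14080x^4 - 36864x^3 + 53248x^2 - 32768x

Reading degrees in the order [a, b, c, d, e, f, g, h] gives [4, 4, 4, 4, 4, 4, 4, 4]; set D = diag(4, 4, 4, 4, 4, 4, 4, 4) and form L = D - A. L has integer entries, so p(x) = det(xI - L) has integer coefficients. Expanding the determinant yields x^8 - 32x^7 + 432x^6 - 3200x^5 + 14080x^4 - 36864x^3 + 53248x^2 - 32768x. The coefficient of x^7 equals -trace(L) = -32, matching the sum of degrees.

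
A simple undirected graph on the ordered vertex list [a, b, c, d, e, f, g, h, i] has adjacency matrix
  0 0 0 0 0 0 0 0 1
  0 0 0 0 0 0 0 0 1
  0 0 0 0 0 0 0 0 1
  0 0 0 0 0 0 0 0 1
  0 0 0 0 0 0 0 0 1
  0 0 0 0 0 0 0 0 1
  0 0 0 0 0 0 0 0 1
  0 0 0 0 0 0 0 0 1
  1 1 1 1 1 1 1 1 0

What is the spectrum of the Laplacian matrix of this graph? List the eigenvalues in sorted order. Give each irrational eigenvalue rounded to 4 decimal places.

With the vertex order [a, b, c, d, e, f, g, h, i], the degrees are [1, 1, 1, 1, 1, 1, 1, 1, 8], giving D = diag(1, 1, 1, 1, 1, 1, 1, 1, 8) and L = D - A. The multiplicity of 0 as a Laplacian eigenvalue equals the number of connected components. By the matrix-tree theorem the graph has (1/9) * product of the nonzero eigenvalues = 1 spanning tree. There is one zero in the spectrum, matching the 1 component.

[0, 1, 1, 1, 1, 1, 1, 1, 9]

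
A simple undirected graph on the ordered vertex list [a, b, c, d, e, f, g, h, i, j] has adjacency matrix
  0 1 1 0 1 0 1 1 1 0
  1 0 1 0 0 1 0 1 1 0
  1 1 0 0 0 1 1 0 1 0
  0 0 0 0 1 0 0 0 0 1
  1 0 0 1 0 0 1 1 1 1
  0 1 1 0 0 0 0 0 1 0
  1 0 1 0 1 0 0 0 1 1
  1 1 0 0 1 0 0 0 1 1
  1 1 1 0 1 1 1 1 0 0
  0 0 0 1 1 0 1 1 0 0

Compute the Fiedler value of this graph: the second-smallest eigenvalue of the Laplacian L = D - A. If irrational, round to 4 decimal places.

1.3314

Reading degrees in the order [a, b, c, d, e, f, g, h, i, j] gives [6, 5, 5, 2, 6, 3, 5, 5, 7, 4]; set D = diag(6, 5, 5, 2, 6, 3, 5, 5, 7, 4) and form L = D - A. Computing the eigenvalues of L and sorting gives [0, 1.3314, 2.8585, 4.3183, 4.3820, 5.6551, 6.6180, 7.1755, 7.4413, 8.2200]. The Fiedler value lambda_2 = 1.3314 is strictly positive, so the graph is connected. The largest eigenvalue, 8.2200, is at most the vertex count 10.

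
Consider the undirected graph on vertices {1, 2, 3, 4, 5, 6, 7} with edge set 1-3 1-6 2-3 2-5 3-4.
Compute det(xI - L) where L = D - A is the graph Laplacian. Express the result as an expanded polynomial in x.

x^7 - 10x^6 + 35x^5 - 52x^4 + 31x^3 - 6x^2

Each diagonal entry of L is the vertex degree and each off-diagonal entry is -1 where an edge is present, 0 otherwise; in the order [1, 2, 3, 4, 5, 6, 7] the diagonal is [2, 2, 3, 1, 1, 1, 0]. L has integer entries, so p(x) = det(xI - L) has integer coefficients. Expanding the determinant yields x^7 - 10x^6 + 35x^5 - 52x^4 + 31x^3 - 6x^2. Since p(0) = det(-L) = 0, x divides p(x). The eigenvalues sum to 10, which equals trace(L) = 2|E|.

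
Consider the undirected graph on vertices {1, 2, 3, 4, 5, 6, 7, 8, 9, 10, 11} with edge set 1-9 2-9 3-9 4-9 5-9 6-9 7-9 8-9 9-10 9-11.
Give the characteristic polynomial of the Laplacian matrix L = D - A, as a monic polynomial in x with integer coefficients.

Each diagonal entry of L is the vertex degree and each off-diagonal entry is -1 where an edge is present, 0 otherwise; in the order [1, 2, 3, 4, 5, 6, 7, 8, 9, 10, 11] the diagonal is [1, 1, 1, 1, 1, 1, 1, 1, 10, 1, 1]. The eigenvalues of L are [0, 1, 1, 1, 1, 1, 1, 1, 1, 1, 11]; the characteristic polynomial is the product of (x - lambda_i), which multiplies out to x^11 - 20x^10 + 135x^9 - 480x^8 + 1050x^7 - 1512x^6 + 1470x^5 - 960x^4 + 405x^3 - 100x^2 + 11x. The coefficient of x^10 equals -trace(L) = -20, matching the sum of degrees. There is one zero in the spectrum, matching the 1 component.

x^11 - 20x^10 + 135x^9 - 480x^8 + 1050x^7 - 1512x^6 + 1470x^5 - 960x^4 + 405x^3 - 100x^2 + 11x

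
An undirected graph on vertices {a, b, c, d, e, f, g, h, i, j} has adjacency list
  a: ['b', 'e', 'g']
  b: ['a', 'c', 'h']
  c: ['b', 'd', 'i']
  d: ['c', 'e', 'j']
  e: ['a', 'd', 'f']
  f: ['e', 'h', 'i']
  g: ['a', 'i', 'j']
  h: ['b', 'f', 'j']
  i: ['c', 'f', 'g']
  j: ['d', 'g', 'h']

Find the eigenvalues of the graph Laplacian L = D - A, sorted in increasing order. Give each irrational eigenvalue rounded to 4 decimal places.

Reading degrees in the order [a, b, c, d, e, f, g, h, i, j] gives [3, 3, 3, 3, 3, 3, 3, 3, 3, 3]; set D = diag(3, 3, 3, 3, 3, 3, 3, 3, 3, 3) and form L = D - A. L is symmetric positive semidefinite, so every eigenvalue is real and nonnegative. The largest eigenvalue, 5, is at most the vertex count 10.

[0, 2, 2, 2, 2, 2, 5, 5, 5, 5]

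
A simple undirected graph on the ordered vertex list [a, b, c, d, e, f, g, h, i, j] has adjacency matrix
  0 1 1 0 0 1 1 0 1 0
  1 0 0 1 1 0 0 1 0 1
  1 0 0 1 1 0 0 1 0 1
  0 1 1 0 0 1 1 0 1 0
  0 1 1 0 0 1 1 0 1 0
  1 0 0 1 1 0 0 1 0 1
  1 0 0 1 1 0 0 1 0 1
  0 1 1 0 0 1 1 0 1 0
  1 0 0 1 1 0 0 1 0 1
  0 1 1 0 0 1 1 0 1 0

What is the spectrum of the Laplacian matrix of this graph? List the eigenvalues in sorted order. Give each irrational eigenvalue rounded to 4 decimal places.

Each diagonal entry of L is the vertex degree and each off-diagonal entry is -1 where an edge is present, 0 otherwise; in the order [a, b, c, d, e, f, g, h, i, j] the diagonal is [5, 5, 5, 5, 5, 5, 5, 5, 5, 5]. Diagonalising L (or applying a numerical eigensolver to the 10x10 matrix) gives the spectrum above. The eigenvalues sum to 50, which equals trace(L) = 2|E|.

[0, 5, 5, 5, 5, 5, 5, 5, 5, 10]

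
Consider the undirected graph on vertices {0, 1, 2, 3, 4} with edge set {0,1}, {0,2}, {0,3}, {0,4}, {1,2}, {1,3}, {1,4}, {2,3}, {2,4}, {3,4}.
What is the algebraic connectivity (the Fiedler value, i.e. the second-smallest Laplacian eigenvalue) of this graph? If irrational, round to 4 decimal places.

With the vertex order [0, 1, 2, 3, 4], the degrees are [4, 4, 4, 4, 4], giving D = diag(4, 4, 4, 4, 4) and L = D - A. The smallest Laplacian eigenvalue is always 0. The next one, lambda_2 = 5, measures how hard the graph is to disconnect: larger values mean better connectivity. By the matrix-tree theorem the graph has (1/5) * product of the nonzero eigenvalues = 125 spanning trees. There is one zero in the spectrum, matching the 1 component.

5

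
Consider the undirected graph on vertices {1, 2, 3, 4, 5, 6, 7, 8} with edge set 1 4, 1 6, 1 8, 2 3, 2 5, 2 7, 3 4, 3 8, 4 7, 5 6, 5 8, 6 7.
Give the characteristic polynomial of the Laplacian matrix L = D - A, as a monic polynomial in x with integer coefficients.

x^8 - 24x^7 + 240x^6 - 1296x^5 + 4080x^4 - 7488x^3 + 7424x^2 - 3072x

With the vertex order [1, 2, 3, 4, 5, 6, 7, 8], the degrees are [3, 3, 3, 3, 3, 3, 3, 3], giving D = diag(3, 3, 3, 3, 3, 3, 3, 3) and L = D - A. The eigenvalues of L are [0, 2, 2, 2, 4, 4, 4, 6]; the characteristic polynomial is the product of (x - lambda_i), which multiplies out to x^8 - 24x^7 + 240x^6 - 1296x^5 + 4080x^4 - 7488x^3 + 7424x^2 - 3072x. Since p(0) = det(-L) = 0, x divides p(x). The largest eigenvalue, 6, is at most the vertex count 8. There is one zero in the spectrum, matching the 1 component.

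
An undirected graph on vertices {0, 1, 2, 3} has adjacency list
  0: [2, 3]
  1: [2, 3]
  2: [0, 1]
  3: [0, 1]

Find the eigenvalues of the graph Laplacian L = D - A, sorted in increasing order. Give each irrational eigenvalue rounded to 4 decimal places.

[0, 2, 2, 4]

With the vertex order [0, 1, 2, 3], the degrees are [2, 2, 2, 2], giving D = diag(2, 2, 2, 2) and L = D - A. L is symmetric positive semidefinite, so every eigenvalue is real and nonnegative. The single zero eigenvalue shows the graph is connected. There is one zero in the spectrum, matching the 1 component. The eigenvalues sum to 8, which equals trace(L) = 2|E|.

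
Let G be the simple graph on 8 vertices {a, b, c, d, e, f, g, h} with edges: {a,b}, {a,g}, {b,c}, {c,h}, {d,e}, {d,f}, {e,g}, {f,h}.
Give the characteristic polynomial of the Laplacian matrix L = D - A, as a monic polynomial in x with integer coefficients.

x^8 - 16x^7 + 104x^6 - 352x^5 + 660x^4 - 672x^3 + 336x^2 - 64x

With the vertex order [a, b, c, d, e, f, g, h], the degrees are [2, 2, 2, 2, 2, 2, 2, 2], giving D = diag(2, 2, 2, 2, 2, 2, 2, 2) and L = D - A. Computing det(xI - L) by cofactor expansion (or equivalently via sum-over-permutations) gives x^8 - 16x^7 + 104x^6 - 352x^5 + 660x^4 - 672x^3 + 336x^2 - 64x. The constant term is 0 because L is singular (the all-ones vector lies in its kernel). By the matrix-tree theorem the graph has (1/8) * product of the nonzero eigenvalues = 8 spanning trees. The eigenvalues sum to 16, which equals trace(L) = 2|E|.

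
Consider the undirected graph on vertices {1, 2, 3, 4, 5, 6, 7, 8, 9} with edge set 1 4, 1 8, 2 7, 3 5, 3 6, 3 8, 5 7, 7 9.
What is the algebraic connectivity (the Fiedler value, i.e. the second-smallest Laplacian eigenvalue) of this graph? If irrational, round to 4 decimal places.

0.1658

With the vertex order [1, 2, 3, 4, 5, 6, 7, 8, 9], the degrees are [2, 1, 3, 1, 2, 1, 3, 2, 1], giving D = diag(2, 1, 3, 1, 2, 1, 3, 2, 1) and L = D - A. The smallest Laplacian eigenvalue is always 0. The next one, lambda_2 = 0.1658, measures how hard the graph is to disconnect: larger values mean better connectivity. The eigenvalues sum to 16, which equals trace(L) = 2|E|.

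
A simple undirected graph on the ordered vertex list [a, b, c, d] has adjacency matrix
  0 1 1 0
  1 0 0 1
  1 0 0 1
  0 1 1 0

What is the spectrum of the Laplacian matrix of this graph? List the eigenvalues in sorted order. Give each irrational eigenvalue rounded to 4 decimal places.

With the vertex order [a, b, c, d], the degrees are [2, 2, 2, 2], giving D = diag(2, 2, 2, 2) and L = D - A. L is symmetric positive semidefinite, so every eigenvalue is real and nonnegative. The eigenvalues sum to 8, which equals trace(L) = 2|E|. By the matrix-tree theorem the graph has (1/4) * product of the nonzero eigenvalues = 4 spanning trees.

[0, 2, 2, 4]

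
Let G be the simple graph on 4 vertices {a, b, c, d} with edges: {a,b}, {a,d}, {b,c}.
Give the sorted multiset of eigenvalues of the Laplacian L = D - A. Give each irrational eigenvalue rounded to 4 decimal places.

[0, 0.5858, 2, 3.4142]

With the vertex order [a, b, c, d], the degrees are [2, 2, 1, 1], giving D = diag(2, 2, 1, 1) and L = D - A. L is symmetric positive semidefinite, so every eigenvalue is real and nonnegative. The single zero eigenvalue shows the graph is connected. The largest eigenvalue, 3.4142, is at most the vertex count 4. The eigenvalues sum to 6, which equals trace(L) = 2|E|.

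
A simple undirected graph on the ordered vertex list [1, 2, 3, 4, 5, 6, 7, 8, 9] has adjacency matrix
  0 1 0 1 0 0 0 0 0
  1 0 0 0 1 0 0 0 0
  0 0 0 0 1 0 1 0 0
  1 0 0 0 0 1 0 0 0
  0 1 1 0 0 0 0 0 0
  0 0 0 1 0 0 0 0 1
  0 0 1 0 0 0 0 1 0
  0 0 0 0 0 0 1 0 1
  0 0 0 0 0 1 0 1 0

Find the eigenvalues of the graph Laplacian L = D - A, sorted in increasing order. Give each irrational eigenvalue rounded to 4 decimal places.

[0, 0.4679, 0.4679, 1.6527, 1.6527, 3, 3, 3.8794, 3.8794]

With the vertex order [1, 2, 3, 4, 5, 6, 7, 8, 9], the degrees are [2, 2, 2, 2, 2, 2, 2, 2, 2], giving D = diag(2, 2, 2, 2, 2, 2, 2, 2, 2) and L = D - A. L is symmetric positive semidefinite, so every eigenvalue is real and nonnegative. By the matrix-tree theorem the graph has (1/9) * product of the nonzero eigenvalues = 9 spanning trees.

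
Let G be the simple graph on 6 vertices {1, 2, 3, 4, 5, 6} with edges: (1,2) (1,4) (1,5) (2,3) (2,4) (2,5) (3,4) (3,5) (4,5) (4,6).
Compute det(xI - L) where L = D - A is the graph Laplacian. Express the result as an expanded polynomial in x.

x^6 - 20x^5 + 152x^4 - 538x^3 + 855x^2 - 450x

Reading degrees in the order [1, 2, 3, 4, 5, 6] gives [3, 4, 3, 5, 4, 1]; set D = diag(3, 4, 3, 5, 4, 1) and form L = D - A. L has integer entries, so p(x) = det(xI - L) has integer coefficients. Expanding the determinant yields x^6 - 20x^5 + 152x^4 - 538x^3 + 855x^2 - 450x. The constant term is 0 because L is singular (the all-ones vector lies in its kernel). The largest eigenvalue, 6, is at most the vertex count 6.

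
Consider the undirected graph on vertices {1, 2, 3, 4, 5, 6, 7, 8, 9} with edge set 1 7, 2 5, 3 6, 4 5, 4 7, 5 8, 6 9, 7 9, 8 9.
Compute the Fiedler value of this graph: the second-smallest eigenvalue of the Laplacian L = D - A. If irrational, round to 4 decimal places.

0.3206

Reading degrees in the order [1, 2, 3, 4, 5, 6, 7, 8, 9] gives [1, 1, 1, 2, 3, 2, 3, 2, 3]; set D = diag(1, 1, 1, 2, 3, 2, 3, 2, 3) and form L = D - A. Computing the eigenvalues of L and sorting gives [0, 0.3206, 0.5341, 1.1632, 1.6247, 2.1841, 3.0941, 4.3680, 4.7113]. The Fiedler value lambda_2 = 0.3206 is strictly positive, so the graph is connected. By the matrix-tree theorem the graph has (1/9) * product of the nonzero eigenvalues = 5 spanning trees.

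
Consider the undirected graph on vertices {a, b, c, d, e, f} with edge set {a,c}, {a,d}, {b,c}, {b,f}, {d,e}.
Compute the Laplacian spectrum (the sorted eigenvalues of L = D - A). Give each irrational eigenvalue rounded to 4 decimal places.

[0, 0.2679, 1, 2, 3, 3.7321]

With the vertex order [a, b, c, d, e, f], the degrees are [2, 2, 2, 2, 1, 1], giving D = diag(2, 2, 2, 2, 1, 1) and L = D - A. Since every row of L sums to 0, the all-ones vector is in the kernel and 0 is an eigenvalue. The single zero eigenvalue shows the graph is connected. The largest eigenvalue, 3.7321, is at most the vertex count 6.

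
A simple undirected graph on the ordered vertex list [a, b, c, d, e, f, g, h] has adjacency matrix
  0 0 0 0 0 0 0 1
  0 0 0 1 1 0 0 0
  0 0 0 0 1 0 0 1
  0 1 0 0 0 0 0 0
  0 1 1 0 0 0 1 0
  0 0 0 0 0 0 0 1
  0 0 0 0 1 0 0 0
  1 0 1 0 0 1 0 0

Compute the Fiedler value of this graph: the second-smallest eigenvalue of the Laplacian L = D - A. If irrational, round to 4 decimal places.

Each diagonal entry of L is the vertex degree and each off-diagonal entry is -1 where an edge is present, 0 otherwise; in the order [a, b, c, d, e, f, g, h] the diagonal is [1, 2, 2, 1, 3, 1, 1, 3]. Computing the eigenvalues of L and sorting gives [0, 0.2137, 0.6177, 1, 1.4977, 2.3537, 3.8408, 4.4763]. The Fiedler value lambda_2 = 0.2137 is strictly positive, so the graph is connected. There is one zero in the spectrum, matching the 1 component. The largest eigenvalue, 4.4763, is at most the vertex count 8.

0.2137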